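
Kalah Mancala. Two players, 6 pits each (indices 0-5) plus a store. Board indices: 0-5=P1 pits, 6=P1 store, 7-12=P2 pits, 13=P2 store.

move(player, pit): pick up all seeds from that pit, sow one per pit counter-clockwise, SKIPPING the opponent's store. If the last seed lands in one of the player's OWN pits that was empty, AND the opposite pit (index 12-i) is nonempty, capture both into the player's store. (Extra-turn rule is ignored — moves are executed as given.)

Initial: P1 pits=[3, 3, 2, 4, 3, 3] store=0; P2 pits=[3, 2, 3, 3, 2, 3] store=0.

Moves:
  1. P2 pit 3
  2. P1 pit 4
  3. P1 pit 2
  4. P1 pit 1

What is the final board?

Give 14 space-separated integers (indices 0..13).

Move 1: P2 pit3 -> P1=[3,3,2,4,3,3](0) P2=[3,2,3,0,3,4](1)
Move 2: P1 pit4 -> P1=[3,3,2,4,0,4](1) P2=[4,2,3,0,3,4](1)
Move 3: P1 pit2 -> P1=[3,3,0,5,0,4](4) P2=[4,0,3,0,3,4](1)
Move 4: P1 pit1 -> P1=[3,0,1,6,1,4](4) P2=[4,0,3,0,3,4](1)

Answer: 3 0 1 6 1 4 4 4 0 3 0 3 4 1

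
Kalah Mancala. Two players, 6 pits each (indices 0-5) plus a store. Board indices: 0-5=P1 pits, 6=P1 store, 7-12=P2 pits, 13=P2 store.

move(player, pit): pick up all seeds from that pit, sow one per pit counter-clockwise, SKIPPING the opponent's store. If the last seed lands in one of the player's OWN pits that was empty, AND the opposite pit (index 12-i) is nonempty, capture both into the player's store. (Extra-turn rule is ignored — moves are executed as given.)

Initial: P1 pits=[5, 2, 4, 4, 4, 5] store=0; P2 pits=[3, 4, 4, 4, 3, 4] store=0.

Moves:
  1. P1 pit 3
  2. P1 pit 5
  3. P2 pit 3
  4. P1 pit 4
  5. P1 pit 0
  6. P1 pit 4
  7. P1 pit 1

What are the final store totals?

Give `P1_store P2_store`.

Move 1: P1 pit3 -> P1=[5,2,4,0,5,6](1) P2=[4,4,4,4,3,4](0)
Move 2: P1 pit5 -> P1=[5,2,4,0,5,0](2) P2=[5,5,5,5,4,4](0)
Move 3: P2 pit3 -> P1=[6,3,4,0,5,0](2) P2=[5,5,5,0,5,5](1)
Move 4: P1 pit4 -> P1=[6,3,4,0,0,1](3) P2=[6,6,6,0,5,5](1)
Move 5: P1 pit0 -> P1=[0,4,5,1,1,2](4) P2=[6,6,6,0,5,5](1)
Move 6: P1 pit4 -> P1=[0,4,5,1,0,3](4) P2=[6,6,6,0,5,5](1)
Move 7: P1 pit1 -> P1=[0,0,6,2,1,4](4) P2=[6,6,6,0,5,5](1)

Answer: 4 1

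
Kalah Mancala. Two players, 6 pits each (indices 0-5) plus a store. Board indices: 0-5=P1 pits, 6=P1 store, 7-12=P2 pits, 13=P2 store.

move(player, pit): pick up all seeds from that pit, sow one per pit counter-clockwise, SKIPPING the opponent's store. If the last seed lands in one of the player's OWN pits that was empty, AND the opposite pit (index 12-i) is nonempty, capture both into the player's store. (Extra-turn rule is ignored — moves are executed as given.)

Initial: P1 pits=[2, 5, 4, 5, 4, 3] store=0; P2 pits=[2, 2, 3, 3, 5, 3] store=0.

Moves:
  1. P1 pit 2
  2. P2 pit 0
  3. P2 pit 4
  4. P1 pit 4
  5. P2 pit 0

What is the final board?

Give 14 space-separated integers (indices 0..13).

Move 1: P1 pit2 -> P1=[2,5,0,6,5,4](1) P2=[2,2,3,3,5,3](0)
Move 2: P2 pit0 -> P1=[2,5,0,6,5,4](1) P2=[0,3,4,3,5,3](0)
Move 3: P2 pit4 -> P1=[3,6,1,6,5,4](1) P2=[0,3,4,3,0,4](1)
Move 4: P1 pit4 -> P1=[3,6,1,6,0,5](2) P2=[1,4,5,3,0,4](1)
Move 5: P2 pit0 -> P1=[3,6,1,6,0,5](2) P2=[0,5,5,3,0,4](1)

Answer: 3 6 1 6 0 5 2 0 5 5 3 0 4 1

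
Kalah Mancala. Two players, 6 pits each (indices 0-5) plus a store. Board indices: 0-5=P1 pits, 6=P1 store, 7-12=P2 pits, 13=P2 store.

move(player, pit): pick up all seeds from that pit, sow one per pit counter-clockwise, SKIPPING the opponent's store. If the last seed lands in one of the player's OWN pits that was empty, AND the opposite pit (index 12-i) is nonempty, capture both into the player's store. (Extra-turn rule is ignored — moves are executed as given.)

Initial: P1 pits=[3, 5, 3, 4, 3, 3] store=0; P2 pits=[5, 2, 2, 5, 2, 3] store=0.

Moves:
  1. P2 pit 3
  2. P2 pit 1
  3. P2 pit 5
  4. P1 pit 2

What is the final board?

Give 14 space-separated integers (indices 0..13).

Answer: 5 7 0 5 3 3 0 5 0 3 0 3 0 6

Derivation:
Move 1: P2 pit3 -> P1=[4,6,3,4,3,3](0) P2=[5,2,2,0,3,4](1)
Move 2: P2 pit1 -> P1=[4,6,0,4,3,3](0) P2=[5,0,3,0,3,4](5)
Move 3: P2 pit5 -> P1=[5,7,1,4,3,3](0) P2=[5,0,3,0,3,0](6)
Move 4: P1 pit2 -> P1=[5,7,0,5,3,3](0) P2=[5,0,3,0,3,0](6)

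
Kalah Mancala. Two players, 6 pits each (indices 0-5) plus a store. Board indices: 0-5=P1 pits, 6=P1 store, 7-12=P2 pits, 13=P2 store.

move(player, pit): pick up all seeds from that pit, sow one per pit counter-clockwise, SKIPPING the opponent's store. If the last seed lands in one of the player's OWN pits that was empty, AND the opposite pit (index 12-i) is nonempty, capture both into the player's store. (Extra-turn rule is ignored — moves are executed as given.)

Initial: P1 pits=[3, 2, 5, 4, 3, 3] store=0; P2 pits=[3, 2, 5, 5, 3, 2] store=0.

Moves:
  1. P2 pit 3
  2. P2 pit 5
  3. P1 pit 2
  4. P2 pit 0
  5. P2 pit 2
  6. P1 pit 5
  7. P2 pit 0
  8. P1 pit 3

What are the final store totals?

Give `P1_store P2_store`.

Move 1: P2 pit3 -> P1=[4,3,5,4,3,3](0) P2=[3,2,5,0,4,3](1)
Move 2: P2 pit5 -> P1=[5,4,5,4,3,3](0) P2=[3,2,5,0,4,0](2)
Move 3: P1 pit2 -> P1=[5,4,0,5,4,4](1) P2=[4,2,5,0,4,0](2)
Move 4: P2 pit0 -> P1=[5,4,0,5,4,4](1) P2=[0,3,6,1,5,0](2)
Move 5: P2 pit2 -> P1=[6,5,0,5,4,4](1) P2=[0,3,0,2,6,1](3)
Move 6: P1 pit5 -> P1=[6,5,0,5,4,0](2) P2=[1,4,1,2,6,1](3)
Move 7: P2 pit0 -> P1=[6,5,0,5,4,0](2) P2=[0,5,1,2,6,1](3)
Move 8: P1 pit3 -> P1=[6,5,0,0,5,1](3) P2=[1,6,1,2,6,1](3)

Answer: 3 3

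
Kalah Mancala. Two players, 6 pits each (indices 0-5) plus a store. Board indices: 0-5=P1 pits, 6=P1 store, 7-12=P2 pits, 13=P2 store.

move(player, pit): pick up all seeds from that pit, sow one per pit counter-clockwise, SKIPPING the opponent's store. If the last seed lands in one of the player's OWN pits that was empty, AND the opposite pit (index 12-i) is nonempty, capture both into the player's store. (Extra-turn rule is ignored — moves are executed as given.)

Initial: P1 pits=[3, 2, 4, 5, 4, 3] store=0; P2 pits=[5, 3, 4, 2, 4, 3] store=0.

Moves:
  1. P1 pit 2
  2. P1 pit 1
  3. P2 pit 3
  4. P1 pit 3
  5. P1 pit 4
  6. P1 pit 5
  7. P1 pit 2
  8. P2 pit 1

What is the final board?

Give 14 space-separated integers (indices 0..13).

Answer: 4 0 0 0 0 0 12 8 0 1 4 7 5 1

Derivation:
Move 1: P1 pit2 -> P1=[3,2,0,6,5,4](1) P2=[5,3,4,2,4,3](0)
Move 2: P1 pit1 -> P1=[3,0,1,7,5,4](1) P2=[5,3,4,2,4,3](0)
Move 3: P2 pit3 -> P1=[3,0,1,7,5,4](1) P2=[5,3,4,0,5,4](0)
Move 4: P1 pit3 -> P1=[3,0,1,0,6,5](2) P2=[6,4,5,1,5,4](0)
Move 5: P1 pit4 -> P1=[3,0,1,0,0,6](3) P2=[7,5,6,2,5,4](0)
Move 6: P1 pit5 -> P1=[3,0,1,0,0,0](4) P2=[8,6,7,3,6,4](0)
Move 7: P1 pit2 -> P1=[3,0,0,0,0,0](12) P2=[8,6,0,3,6,4](0)
Move 8: P2 pit1 -> P1=[4,0,0,0,0,0](12) P2=[8,0,1,4,7,5](1)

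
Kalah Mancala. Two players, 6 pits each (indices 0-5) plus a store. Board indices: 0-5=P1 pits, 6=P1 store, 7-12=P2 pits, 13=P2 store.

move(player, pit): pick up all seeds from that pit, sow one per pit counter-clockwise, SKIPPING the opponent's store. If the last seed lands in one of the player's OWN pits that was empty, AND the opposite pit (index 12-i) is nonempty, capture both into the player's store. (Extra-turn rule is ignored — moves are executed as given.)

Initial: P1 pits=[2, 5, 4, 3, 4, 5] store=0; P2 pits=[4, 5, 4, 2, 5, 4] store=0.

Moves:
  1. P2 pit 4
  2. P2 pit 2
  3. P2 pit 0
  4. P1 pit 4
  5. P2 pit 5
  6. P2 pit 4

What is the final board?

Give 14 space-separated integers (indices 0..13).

Move 1: P2 pit4 -> P1=[3,6,5,3,4,5](0) P2=[4,5,4,2,0,5](1)
Move 2: P2 pit2 -> P1=[3,6,5,3,4,5](0) P2=[4,5,0,3,1,6](2)
Move 3: P2 pit0 -> P1=[3,6,5,3,4,5](0) P2=[0,6,1,4,2,6](2)
Move 4: P1 pit4 -> P1=[3,6,5,3,0,6](1) P2=[1,7,1,4,2,6](2)
Move 5: P2 pit5 -> P1=[4,7,6,4,1,6](1) P2=[1,7,1,4,2,0](3)
Move 6: P2 pit4 -> P1=[4,7,6,4,1,6](1) P2=[1,7,1,4,0,1](4)

Answer: 4 7 6 4 1 6 1 1 7 1 4 0 1 4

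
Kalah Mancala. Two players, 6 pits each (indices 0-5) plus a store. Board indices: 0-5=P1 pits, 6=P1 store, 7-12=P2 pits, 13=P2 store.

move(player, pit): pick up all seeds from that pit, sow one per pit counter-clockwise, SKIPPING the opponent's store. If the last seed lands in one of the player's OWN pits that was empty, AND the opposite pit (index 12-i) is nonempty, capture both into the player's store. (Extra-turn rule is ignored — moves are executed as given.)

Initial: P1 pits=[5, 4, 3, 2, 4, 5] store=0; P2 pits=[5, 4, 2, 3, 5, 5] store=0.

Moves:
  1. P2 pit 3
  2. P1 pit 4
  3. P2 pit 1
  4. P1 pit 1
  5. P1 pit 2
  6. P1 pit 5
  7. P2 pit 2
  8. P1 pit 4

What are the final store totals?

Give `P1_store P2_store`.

Move 1: P2 pit3 -> P1=[5,4,3,2,4,5](0) P2=[5,4,2,0,6,6](1)
Move 2: P1 pit4 -> P1=[5,4,3,2,0,6](1) P2=[6,5,2,0,6,6](1)
Move 3: P2 pit1 -> P1=[5,4,3,2,0,6](1) P2=[6,0,3,1,7,7](2)
Move 4: P1 pit1 -> P1=[5,0,4,3,1,7](1) P2=[6,0,3,1,7,7](2)
Move 5: P1 pit2 -> P1=[5,0,0,4,2,8](2) P2=[6,0,3,1,7,7](2)
Move 6: P1 pit5 -> P1=[6,0,0,4,2,0](3) P2=[7,1,4,2,8,8](2)
Move 7: P2 pit2 -> P1=[6,0,0,4,2,0](3) P2=[7,1,0,3,9,9](3)
Move 8: P1 pit4 -> P1=[6,0,0,4,0,1](4) P2=[7,1,0,3,9,9](3)

Answer: 4 3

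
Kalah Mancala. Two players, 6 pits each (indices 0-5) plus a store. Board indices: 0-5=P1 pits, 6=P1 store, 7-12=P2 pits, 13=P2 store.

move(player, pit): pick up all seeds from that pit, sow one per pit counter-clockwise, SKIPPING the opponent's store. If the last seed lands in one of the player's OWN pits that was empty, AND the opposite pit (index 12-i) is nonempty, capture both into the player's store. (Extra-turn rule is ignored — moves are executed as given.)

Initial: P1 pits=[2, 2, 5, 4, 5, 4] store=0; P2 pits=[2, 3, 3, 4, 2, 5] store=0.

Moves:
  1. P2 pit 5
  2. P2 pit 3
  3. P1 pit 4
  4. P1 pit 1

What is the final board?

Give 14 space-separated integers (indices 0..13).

Answer: 4 0 7 6 0 5 6 3 0 4 0 3 1 2

Derivation:
Move 1: P2 pit5 -> P1=[3,3,6,5,5,4](0) P2=[2,3,3,4,2,0](1)
Move 2: P2 pit3 -> P1=[4,3,6,5,5,4](0) P2=[2,3,3,0,3,1](2)
Move 3: P1 pit4 -> P1=[4,3,6,5,0,5](1) P2=[3,4,4,0,3,1](2)
Move 4: P1 pit1 -> P1=[4,0,7,6,0,5](6) P2=[3,0,4,0,3,1](2)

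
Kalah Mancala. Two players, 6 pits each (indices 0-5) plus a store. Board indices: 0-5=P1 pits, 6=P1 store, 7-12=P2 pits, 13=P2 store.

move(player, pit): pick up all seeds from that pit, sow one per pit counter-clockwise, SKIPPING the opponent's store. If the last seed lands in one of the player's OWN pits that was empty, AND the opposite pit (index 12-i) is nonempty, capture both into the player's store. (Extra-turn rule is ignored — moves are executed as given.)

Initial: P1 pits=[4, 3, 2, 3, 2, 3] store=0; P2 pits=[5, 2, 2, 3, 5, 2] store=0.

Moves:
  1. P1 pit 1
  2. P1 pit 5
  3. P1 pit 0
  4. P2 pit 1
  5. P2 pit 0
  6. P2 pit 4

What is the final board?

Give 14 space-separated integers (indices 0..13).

Answer: 1 2 5 6 5 0 1 0 1 4 5 0 4 2

Derivation:
Move 1: P1 pit1 -> P1=[4,0,3,4,3,3](0) P2=[5,2,2,3,5,2](0)
Move 2: P1 pit5 -> P1=[4,0,3,4,3,0](1) P2=[6,3,2,3,5,2](0)
Move 3: P1 pit0 -> P1=[0,1,4,5,4,0](1) P2=[6,3,2,3,5,2](0)
Move 4: P2 pit1 -> P1=[0,1,4,5,4,0](1) P2=[6,0,3,4,6,2](0)
Move 5: P2 pit0 -> P1=[0,1,4,5,4,0](1) P2=[0,1,4,5,7,3](1)
Move 6: P2 pit4 -> P1=[1,2,5,6,5,0](1) P2=[0,1,4,5,0,4](2)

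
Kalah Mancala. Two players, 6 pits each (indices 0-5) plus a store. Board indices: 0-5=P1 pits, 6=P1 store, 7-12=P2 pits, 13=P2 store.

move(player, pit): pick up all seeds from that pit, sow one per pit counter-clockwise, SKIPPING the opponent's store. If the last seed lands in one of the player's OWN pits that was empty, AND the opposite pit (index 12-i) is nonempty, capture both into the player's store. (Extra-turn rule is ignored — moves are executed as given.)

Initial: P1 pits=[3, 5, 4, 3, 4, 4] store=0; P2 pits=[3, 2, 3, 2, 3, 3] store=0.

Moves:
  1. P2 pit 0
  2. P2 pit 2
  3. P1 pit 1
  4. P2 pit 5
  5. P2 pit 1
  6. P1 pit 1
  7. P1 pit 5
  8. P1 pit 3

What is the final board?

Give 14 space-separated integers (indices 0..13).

Answer: 4 0 7 0 6 1 3 2 1 2 6 5 0 2

Derivation:
Move 1: P2 pit0 -> P1=[3,5,4,3,4,4](0) P2=[0,3,4,3,3,3](0)
Move 2: P2 pit2 -> P1=[3,5,4,3,4,4](0) P2=[0,3,0,4,4,4](1)
Move 3: P1 pit1 -> P1=[3,0,5,4,5,5](1) P2=[0,3,0,4,4,4](1)
Move 4: P2 pit5 -> P1=[4,1,6,4,5,5](1) P2=[0,3,0,4,4,0](2)
Move 5: P2 pit1 -> P1=[4,1,6,4,5,5](1) P2=[0,0,1,5,5,0](2)
Move 6: P1 pit1 -> P1=[4,0,7,4,5,5](1) P2=[0,0,1,5,5,0](2)
Move 7: P1 pit5 -> P1=[4,0,7,4,5,0](2) P2=[1,1,2,6,5,0](2)
Move 8: P1 pit3 -> P1=[4,0,7,0,6,1](3) P2=[2,1,2,6,5,0](2)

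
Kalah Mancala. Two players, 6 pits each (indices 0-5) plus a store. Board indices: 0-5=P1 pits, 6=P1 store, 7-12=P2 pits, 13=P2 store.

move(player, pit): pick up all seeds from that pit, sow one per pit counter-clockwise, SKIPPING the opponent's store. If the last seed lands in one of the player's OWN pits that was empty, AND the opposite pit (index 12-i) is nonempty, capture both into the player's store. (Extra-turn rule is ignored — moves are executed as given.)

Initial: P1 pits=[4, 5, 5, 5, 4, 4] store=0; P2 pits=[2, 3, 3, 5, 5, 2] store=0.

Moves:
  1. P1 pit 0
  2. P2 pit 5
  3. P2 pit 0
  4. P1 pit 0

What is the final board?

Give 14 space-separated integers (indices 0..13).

Move 1: P1 pit0 -> P1=[0,6,6,6,5,4](0) P2=[2,3,3,5,5,2](0)
Move 2: P2 pit5 -> P1=[1,6,6,6,5,4](0) P2=[2,3,3,5,5,0](1)
Move 3: P2 pit0 -> P1=[1,6,6,6,5,4](0) P2=[0,4,4,5,5,0](1)
Move 4: P1 pit0 -> P1=[0,7,6,6,5,4](0) P2=[0,4,4,5,5,0](1)

Answer: 0 7 6 6 5 4 0 0 4 4 5 5 0 1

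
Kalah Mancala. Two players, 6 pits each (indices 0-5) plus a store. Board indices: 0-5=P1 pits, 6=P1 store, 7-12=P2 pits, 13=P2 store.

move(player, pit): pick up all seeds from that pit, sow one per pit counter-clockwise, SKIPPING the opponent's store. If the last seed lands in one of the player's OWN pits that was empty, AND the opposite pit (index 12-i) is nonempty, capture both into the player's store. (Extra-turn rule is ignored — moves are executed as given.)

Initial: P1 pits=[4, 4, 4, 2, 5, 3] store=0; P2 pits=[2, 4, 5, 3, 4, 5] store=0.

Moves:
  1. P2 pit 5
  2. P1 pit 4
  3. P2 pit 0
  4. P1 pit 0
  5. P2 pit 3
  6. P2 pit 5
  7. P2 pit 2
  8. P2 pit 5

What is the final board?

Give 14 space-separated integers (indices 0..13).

Move 1: P2 pit5 -> P1=[5,5,5,3,5,3](0) P2=[2,4,5,3,4,0](1)
Move 2: P1 pit4 -> P1=[5,5,5,3,0,4](1) P2=[3,5,6,3,4,0](1)
Move 3: P2 pit0 -> P1=[5,5,5,3,0,4](1) P2=[0,6,7,4,4,0](1)
Move 4: P1 pit0 -> P1=[0,6,6,4,1,5](1) P2=[0,6,7,4,4,0](1)
Move 5: P2 pit3 -> P1=[1,6,6,4,1,5](1) P2=[0,6,7,0,5,1](2)
Move 6: P2 pit5 -> P1=[1,6,6,4,1,5](1) P2=[0,6,7,0,5,0](3)
Move 7: P2 pit2 -> P1=[2,7,7,4,1,5](1) P2=[0,6,0,1,6,1](4)
Move 8: P2 pit5 -> P1=[2,7,7,4,1,5](1) P2=[0,6,0,1,6,0](5)

Answer: 2 7 7 4 1 5 1 0 6 0 1 6 0 5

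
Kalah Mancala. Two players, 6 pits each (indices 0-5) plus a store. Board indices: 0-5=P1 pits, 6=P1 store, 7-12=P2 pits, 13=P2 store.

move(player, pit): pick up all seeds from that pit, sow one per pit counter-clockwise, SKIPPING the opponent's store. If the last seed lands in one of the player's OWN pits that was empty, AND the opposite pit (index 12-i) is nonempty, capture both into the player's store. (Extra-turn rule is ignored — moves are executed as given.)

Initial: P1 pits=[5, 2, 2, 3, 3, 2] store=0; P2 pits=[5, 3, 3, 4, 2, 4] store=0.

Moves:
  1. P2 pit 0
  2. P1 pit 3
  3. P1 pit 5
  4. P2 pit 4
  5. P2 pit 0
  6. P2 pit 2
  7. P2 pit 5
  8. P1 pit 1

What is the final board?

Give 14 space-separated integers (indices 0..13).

Answer: 7 0 4 2 6 1 2 0 6 0 6 1 0 3

Derivation:
Move 1: P2 pit0 -> P1=[5,2,2,3,3,2](0) P2=[0,4,4,5,3,5](0)
Move 2: P1 pit3 -> P1=[5,2,2,0,4,3](1) P2=[0,4,4,5,3,5](0)
Move 3: P1 pit5 -> P1=[5,2,2,0,4,0](2) P2=[1,5,4,5,3,5](0)
Move 4: P2 pit4 -> P1=[6,2,2,0,4,0](2) P2=[1,5,4,5,0,6](1)
Move 5: P2 pit0 -> P1=[6,2,2,0,4,0](2) P2=[0,6,4,5,0,6](1)
Move 6: P2 pit2 -> P1=[6,2,2,0,4,0](2) P2=[0,6,0,6,1,7](2)
Move 7: P2 pit5 -> P1=[7,3,3,1,5,1](2) P2=[0,6,0,6,1,0](3)
Move 8: P1 pit1 -> P1=[7,0,4,2,6,1](2) P2=[0,6,0,6,1,0](3)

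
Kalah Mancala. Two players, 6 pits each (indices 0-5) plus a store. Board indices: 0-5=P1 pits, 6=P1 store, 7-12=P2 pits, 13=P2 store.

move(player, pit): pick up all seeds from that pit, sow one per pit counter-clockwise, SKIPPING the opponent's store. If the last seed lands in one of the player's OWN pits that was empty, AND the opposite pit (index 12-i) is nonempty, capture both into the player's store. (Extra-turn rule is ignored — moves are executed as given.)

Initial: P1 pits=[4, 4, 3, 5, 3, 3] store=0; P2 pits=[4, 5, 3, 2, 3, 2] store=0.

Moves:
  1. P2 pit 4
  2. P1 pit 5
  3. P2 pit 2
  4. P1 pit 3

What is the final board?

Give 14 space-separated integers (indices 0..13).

Answer: 5 4 3 0 4 1 2 6 7 0 3 1 4 1

Derivation:
Move 1: P2 pit4 -> P1=[5,4,3,5,3,3](0) P2=[4,5,3,2,0,3](1)
Move 2: P1 pit5 -> P1=[5,4,3,5,3,0](1) P2=[5,6,3,2,0,3](1)
Move 3: P2 pit2 -> P1=[5,4,3,5,3,0](1) P2=[5,6,0,3,1,4](1)
Move 4: P1 pit3 -> P1=[5,4,3,0,4,1](2) P2=[6,7,0,3,1,4](1)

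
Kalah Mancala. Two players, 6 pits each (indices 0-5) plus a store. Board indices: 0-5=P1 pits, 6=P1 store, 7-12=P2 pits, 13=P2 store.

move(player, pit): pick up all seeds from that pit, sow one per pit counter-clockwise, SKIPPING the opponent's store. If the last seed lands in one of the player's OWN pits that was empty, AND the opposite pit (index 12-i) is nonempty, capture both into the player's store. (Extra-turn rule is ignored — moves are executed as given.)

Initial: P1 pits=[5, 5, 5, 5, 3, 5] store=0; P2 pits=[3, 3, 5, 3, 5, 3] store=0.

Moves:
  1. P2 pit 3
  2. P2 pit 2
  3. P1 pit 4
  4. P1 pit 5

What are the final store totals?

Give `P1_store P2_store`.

Move 1: P2 pit3 -> P1=[5,5,5,5,3,5](0) P2=[3,3,5,0,6,4](1)
Move 2: P2 pit2 -> P1=[6,5,5,5,3,5](0) P2=[3,3,0,1,7,5](2)
Move 3: P1 pit4 -> P1=[6,5,5,5,0,6](1) P2=[4,3,0,1,7,5](2)
Move 4: P1 pit5 -> P1=[6,5,5,5,0,0](2) P2=[5,4,1,2,8,5](2)

Answer: 2 2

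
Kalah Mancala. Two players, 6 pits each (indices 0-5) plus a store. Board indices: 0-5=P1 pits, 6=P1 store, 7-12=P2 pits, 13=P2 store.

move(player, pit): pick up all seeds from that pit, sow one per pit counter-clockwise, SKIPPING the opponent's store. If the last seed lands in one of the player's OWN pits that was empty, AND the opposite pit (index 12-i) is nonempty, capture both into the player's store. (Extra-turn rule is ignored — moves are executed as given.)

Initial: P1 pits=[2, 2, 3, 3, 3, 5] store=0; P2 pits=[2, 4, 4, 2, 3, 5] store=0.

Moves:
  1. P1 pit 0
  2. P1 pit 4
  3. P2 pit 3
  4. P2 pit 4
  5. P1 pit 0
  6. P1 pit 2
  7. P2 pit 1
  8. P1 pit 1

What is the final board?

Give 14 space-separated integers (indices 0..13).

Answer: 0 0 1 5 2 8 3 3 0 5 1 1 8 1

Derivation:
Move 1: P1 pit0 -> P1=[0,3,4,3,3,5](0) P2=[2,4,4,2,3,5](0)
Move 2: P1 pit4 -> P1=[0,3,4,3,0,6](1) P2=[3,4,4,2,3,5](0)
Move 3: P2 pit3 -> P1=[0,3,4,3,0,6](1) P2=[3,4,4,0,4,6](0)
Move 4: P2 pit4 -> P1=[1,4,4,3,0,6](1) P2=[3,4,4,0,0,7](1)
Move 5: P1 pit0 -> P1=[0,5,4,3,0,6](1) P2=[3,4,4,0,0,7](1)
Move 6: P1 pit2 -> P1=[0,5,0,4,1,7](2) P2=[3,4,4,0,0,7](1)
Move 7: P2 pit1 -> P1=[0,5,0,4,1,7](2) P2=[3,0,5,1,1,8](1)
Move 8: P1 pit1 -> P1=[0,0,1,5,2,8](3) P2=[3,0,5,1,1,8](1)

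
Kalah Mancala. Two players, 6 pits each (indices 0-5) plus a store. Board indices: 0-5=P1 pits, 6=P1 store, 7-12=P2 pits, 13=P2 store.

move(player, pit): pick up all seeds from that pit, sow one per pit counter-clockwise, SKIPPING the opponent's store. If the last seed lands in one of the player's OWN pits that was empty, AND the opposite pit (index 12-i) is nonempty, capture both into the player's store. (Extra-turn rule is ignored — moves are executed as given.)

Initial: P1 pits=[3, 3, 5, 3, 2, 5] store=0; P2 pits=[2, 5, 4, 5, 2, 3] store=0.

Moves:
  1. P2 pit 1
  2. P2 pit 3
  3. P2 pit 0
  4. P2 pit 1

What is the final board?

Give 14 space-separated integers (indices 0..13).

Move 1: P2 pit1 -> P1=[3,3,5,3,2,5](0) P2=[2,0,5,6,3,4](1)
Move 2: P2 pit3 -> P1=[4,4,6,3,2,5](0) P2=[2,0,5,0,4,5](2)
Move 3: P2 pit0 -> P1=[4,4,6,3,2,5](0) P2=[0,1,6,0,4,5](2)
Move 4: P2 pit1 -> P1=[4,4,6,3,2,5](0) P2=[0,0,7,0,4,5](2)

Answer: 4 4 6 3 2 5 0 0 0 7 0 4 5 2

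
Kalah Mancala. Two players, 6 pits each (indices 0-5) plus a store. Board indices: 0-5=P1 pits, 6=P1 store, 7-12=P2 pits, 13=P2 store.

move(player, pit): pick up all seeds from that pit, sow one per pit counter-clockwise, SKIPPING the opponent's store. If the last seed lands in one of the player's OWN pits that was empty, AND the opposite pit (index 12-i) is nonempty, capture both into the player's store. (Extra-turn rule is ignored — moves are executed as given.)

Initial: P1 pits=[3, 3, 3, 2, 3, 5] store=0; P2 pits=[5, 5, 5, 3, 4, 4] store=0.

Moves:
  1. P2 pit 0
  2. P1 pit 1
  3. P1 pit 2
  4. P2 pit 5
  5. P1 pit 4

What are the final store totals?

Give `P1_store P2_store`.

Answer: 2 1

Derivation:
Move 1: P2 pit0 -> P1=[3,3,3,2,3,5](0) P2=[0,6,6,4,5,5](0)
Move 2: P1 pit1 -> P1=[3,0,4,3,4,5](0) P2=[0,6,6,4,5,5](0)
Move 3: P1 pit2 -> P1=[3,0,0,4,5,6](1) P2=[0,6,6,4,5,5](0)
Move 4: P2 pit5 -> P1=[4,1,1,5,5,6](1) P2=[0,6,6,4,5,0](1)
Move 5: P1 pit4 -> P1=[4,1,1,5,0,7](2) P2=[1,7,7,4,5,0](1)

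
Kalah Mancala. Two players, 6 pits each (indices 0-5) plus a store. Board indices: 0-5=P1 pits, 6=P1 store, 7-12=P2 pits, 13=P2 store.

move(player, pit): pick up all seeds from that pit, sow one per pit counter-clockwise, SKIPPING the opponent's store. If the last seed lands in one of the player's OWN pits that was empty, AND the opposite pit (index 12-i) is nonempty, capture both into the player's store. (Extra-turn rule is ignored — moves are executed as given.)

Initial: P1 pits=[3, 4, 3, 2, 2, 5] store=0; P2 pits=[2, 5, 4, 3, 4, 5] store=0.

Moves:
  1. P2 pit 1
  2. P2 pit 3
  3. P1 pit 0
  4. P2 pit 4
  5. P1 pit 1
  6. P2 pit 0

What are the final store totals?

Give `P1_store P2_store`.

Answer: 1 10

Derivation:
Move 1: P2 pit1 -> P1=[3,4,3,2,2,5](0) P2=[2,0,5,4,5,6](1)
Move 2: P2 pit3 -> P1=[4,4,3,2,2,5](0) P2=[2,0,5,0,6,7](2)
Move 3: P1 pit0 -> P1=[0,5,4,3,3,5](0) P2=[2,0,5,0,6,7](2)
Move 4: P2 pit4 -> P1=[1,6,5,4,3,5](0) P2=[2,0,5,0,0,8](3)
Move 5: P1 pit1 -> P1=[1,0,6,5,4,6](1) P2=[3,0,5,0,0,8](3)
Move 6: P2 pit0 -> P1=[1,0,0,5,4,6](1) P2=[0,1,6,0,0,8](10)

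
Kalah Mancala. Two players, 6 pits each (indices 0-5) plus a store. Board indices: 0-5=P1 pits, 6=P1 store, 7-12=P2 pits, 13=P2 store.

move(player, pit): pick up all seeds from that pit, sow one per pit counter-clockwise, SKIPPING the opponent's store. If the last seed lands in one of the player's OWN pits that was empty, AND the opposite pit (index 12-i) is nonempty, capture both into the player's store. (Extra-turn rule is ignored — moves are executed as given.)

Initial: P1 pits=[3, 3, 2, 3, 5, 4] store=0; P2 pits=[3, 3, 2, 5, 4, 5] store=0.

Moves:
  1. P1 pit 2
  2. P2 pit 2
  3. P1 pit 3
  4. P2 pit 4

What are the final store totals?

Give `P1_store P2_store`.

Move 1: P1 pit2 -> P1=[3,3,0,4,6,4](0) P2=[3,3,2,5,4,5](0)
Move 2: P2 pit2 -> P1=[3,3,0,4,6,4](0) P2=[3,3,0,6,5,5](0)
Move 3: P1 pit3 -> P1=[3,3,0,0,7,5](1) P2=[4,3,0,6,5,5](0)
Move 4: P2 pit4 -> P1=[4,4,1,0,7,5](1) P2=[4,3,0,6,0,6](1)

Answer: 1 1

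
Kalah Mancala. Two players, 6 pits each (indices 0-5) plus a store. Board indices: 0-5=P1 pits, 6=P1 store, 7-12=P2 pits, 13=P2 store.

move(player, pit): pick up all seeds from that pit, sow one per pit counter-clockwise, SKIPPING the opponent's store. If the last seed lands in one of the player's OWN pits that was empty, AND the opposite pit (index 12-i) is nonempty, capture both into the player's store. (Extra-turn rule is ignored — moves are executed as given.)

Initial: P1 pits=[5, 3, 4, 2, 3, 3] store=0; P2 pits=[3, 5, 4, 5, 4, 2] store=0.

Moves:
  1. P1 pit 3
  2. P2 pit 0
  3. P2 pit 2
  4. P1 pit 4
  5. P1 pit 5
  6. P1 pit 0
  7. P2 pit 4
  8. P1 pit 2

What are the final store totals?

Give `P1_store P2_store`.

Move 1: P1 pit3 -> P1=[5,3,4,0,4,4](0) P2=[3,5,4,5,4,2](0)
Move 2: P2 pit0 -> P1=[5,3,4,0,4,4](0) P2=[0,6,5,6,4,2](0)
Move 3: P2 pit2 -> P1=[6,3,4,0,4,4](0) P2=[0,6,0,7,5,3](1)
Move 4: P1 pit4 -> P1=[6,3,4,0,0,5](1) P2=[1,7,0,7,5,3](1)
Move 5: P1 pit5 -> P1=[6,3,4,0,0,0](2) P2=[2,8,1,8,5,3](1)
Move 6: P1 pit0 -> P1=[0,4,5,1,1,1](3) P2=[2,8,1,8,5,3](1)
Move 7: P2 pit4 -> P1=[1,5,6,1,1,1](3) P2=[2,8,1,8,0,4](2)
Move 8: P1 pit2 -> P1=[1,5,0,2,2,2](4) P2=[3,9,1,8,0,4](2)

Answer: 4 2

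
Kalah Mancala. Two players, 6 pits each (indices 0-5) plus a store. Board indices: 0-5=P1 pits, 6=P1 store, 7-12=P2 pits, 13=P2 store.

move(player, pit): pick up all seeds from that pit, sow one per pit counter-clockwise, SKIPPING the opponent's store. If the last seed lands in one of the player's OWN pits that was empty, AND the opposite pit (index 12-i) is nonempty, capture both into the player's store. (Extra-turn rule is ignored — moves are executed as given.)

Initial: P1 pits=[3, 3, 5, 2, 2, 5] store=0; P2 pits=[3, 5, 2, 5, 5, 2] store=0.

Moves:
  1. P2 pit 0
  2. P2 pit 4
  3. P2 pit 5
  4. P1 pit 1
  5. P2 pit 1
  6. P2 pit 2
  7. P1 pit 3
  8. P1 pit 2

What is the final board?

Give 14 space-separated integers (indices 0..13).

Move 1: P2 pit0 -> P1=[3,3,5,2,2,5](0) P2=[0,6,3,6,5,2](0)
Move 2: P2 pit4 -> P1=[4,4,6,2,2,5](0) P2=[0,6,3,6,0,3](1)
Move 3: P2 pit5 -> P1=[5,5,6,2,2,5](0) P2=[0,6,3,6,0,0](2)
Move 4: P1 pit1 -> P1=[5,0,7,3,3,6](1) P2=[0,6,3,6,0,0](2)
Move 5: P2 pit1 -> P1=[6,0,7,3,3,6](1) P2=[0,0,4,7,1,1](3)
Move 6: P2 pit2 -> P1=[6,0,7,3,3,6](1) P2=[0,0,0,8,2,2](4)
Move 7: P1 pit3 -> P1=[6,0,7,0,4,7](2) P2=[0,0,0,8,2,2](4)
Move 8: P1 pit2 -> P1=[6,0,0,1,5,8](3) P2=[1,1,1,8,2,2](4)

Answer: 6 0 0 1 5 8 3 1 1 1 8 2 2 4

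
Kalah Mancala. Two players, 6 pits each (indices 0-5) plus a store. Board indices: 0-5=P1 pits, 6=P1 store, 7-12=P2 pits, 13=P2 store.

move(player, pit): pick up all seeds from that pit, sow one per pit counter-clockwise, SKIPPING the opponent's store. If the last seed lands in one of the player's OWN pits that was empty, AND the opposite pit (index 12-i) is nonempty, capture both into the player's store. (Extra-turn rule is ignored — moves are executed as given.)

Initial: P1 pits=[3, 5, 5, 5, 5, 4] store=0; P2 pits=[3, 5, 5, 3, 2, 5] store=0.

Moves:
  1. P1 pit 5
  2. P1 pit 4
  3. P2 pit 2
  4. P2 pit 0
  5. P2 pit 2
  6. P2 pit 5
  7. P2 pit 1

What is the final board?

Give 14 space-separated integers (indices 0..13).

Move 1: P1 pit5 -> P1=[3,5,5,5,5,0](1) P2=[4,6,6,3,2,5](0)
Move 2: P1 pit4 -> P1=[3,5,5,5,0,1](2) P2=[5,7,7,3,2,5](0)
Move 3: P2 pit2 -> P1=[4,6,6,5,0,1](2) P2=[5,7,0,4,3,6](1)
Move 4: P2 pit0 -> P1=[4,6,6,5,0,1](2) P2=[0,8,1,5,4,7](1)
Move 5: P2 pit2 -> P1=[4,6,6,5,0,1](2) P2=[0,8,0,6,4,7](1)
Move 6: P2 pit5 -> P1=[5,7,7,6,1,2](2) P2=[0,8,0,6,4,0](2)
Move 7: P2 pit1 -> P1=[6,8,8,6,1,2](2) P2=[0,0,1,7,5,1](3)

Answer: 6 8 8 6 1 2 2 0 0 1 7 5 1 3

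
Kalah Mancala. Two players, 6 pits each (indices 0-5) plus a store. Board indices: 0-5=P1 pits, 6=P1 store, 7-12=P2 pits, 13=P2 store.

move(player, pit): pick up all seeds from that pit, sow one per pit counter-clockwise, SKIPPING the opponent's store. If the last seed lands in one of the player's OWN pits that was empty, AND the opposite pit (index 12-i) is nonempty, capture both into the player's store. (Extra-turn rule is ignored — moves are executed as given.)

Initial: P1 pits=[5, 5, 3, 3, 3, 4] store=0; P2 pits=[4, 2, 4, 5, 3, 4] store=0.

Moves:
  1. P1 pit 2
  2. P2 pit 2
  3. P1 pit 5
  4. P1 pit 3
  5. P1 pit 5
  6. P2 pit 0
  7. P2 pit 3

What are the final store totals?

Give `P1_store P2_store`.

Answer: 3 3

Derivation:
Move 1: P1 pit2 -> P1=[5,5,0,4,4,5](0) P2=[4,2,4,5,3,4](0)
Move 2: P2 pit2 -> P1=[5,5,0,4,4,5](0) P2=[4,2,0,6,4,5](1)
Move 3: P1 pit5 -> P1=[5,5,0,4,4,0](1) P2=[5,3,1,7,4,5](1)
Move 4: P1 pit3 -> P1=[5,5,0,0,5,1](2) P2=[6,3,1,7,4,5](1)
Move 5: P1 pit5 -> P1=[5,5,0,0,5,0](3) P2=[6,3,1,7,4,5](1)
Move 6: P2 pit0 -> P1=[5,5,0,0,5,0](3) P2=[0,4,2,8,5,6](2)
Move 7: P2 pit3 -> P1=[6,6,1,1,6,0](3) P2=[0,4,2,0,6,7](3)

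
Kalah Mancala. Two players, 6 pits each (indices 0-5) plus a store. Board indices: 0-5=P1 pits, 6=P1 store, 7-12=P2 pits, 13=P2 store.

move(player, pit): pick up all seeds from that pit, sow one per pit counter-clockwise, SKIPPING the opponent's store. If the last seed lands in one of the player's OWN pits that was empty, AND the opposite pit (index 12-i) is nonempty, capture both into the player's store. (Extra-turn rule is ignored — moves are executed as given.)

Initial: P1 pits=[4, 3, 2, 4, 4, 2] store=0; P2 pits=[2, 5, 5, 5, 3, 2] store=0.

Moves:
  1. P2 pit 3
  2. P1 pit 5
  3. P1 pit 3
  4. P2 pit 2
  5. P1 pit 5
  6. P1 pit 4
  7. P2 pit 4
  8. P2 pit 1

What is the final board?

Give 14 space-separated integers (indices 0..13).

Answer: 8 5 3 0 0 1 4 5 0 2 2 1 6 4

Derivation:
Move 1: P2 pit3 -> P1=[5,4,2,4,4,2](0) P2=[2,5,5,0,4,3](1)
Move 2: P1 pit5 -> P1=[5,4,2,4,4,0](1) P2=[3,5,5,0,4,3](1)
Move 3: P1 pit3 -> P1=[5,4,2,0,5,1](2) P2=[4,5,5,0,4,3](1)
Move 4: P2 pit2 -> P1=[6,4,2,0,5,1](2) P2=[4,5,0,1,5,4](2)
Move 5: P1 pit5 -> P1=[6,4,2,0,5,0](3) P2=[4,5,0,1,5,4](2)
Move 6: P1 pit4 -> P1=[6,4,2,0,0,1](4) P2=[5,6,1,1,5,4](2)
Move 7: P2 pit4 -> P1=[7,5,3,0,0,1](4) P2=[5,6,1,1,0,5](3)
Move 8: P2 pit1 -> P1=[8,5,3,0,0,1](4) P2=[5,0,2,2,1,6](4)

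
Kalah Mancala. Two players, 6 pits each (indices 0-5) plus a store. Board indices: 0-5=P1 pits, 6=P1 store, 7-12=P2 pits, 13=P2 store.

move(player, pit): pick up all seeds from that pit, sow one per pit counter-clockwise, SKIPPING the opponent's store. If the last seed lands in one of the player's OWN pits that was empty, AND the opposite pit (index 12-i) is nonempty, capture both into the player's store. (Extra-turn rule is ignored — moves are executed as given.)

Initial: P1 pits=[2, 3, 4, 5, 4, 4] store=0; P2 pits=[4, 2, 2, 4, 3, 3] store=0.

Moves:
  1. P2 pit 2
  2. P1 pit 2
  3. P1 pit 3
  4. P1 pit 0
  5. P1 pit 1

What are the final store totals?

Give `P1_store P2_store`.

Answer: 8 0

Derivation:
Move 1: P2 pit2 -> P1=[2,3,4,5,4,4](0) P2=[4,2,0,5,4,3](0)
Move 2: P1 pit2 -> P1=[2,3,0,6,5,5](1) P2=[4,2,0,5,4,3](0)
Move 3: P1 pit3 -> P1=[2,3,0,0,6,6](2) P2=[5,3,1,5,4,3](0)
Move 4: P1 pit0 -> P1=[0,4,0,0,6,6](8) P2=[5,3,1,0,4,3](0)
Move 5: P1 pit1 -> P1=[0,0,1,1,7,7](8) P2=[5,3,1,0,4,3](0)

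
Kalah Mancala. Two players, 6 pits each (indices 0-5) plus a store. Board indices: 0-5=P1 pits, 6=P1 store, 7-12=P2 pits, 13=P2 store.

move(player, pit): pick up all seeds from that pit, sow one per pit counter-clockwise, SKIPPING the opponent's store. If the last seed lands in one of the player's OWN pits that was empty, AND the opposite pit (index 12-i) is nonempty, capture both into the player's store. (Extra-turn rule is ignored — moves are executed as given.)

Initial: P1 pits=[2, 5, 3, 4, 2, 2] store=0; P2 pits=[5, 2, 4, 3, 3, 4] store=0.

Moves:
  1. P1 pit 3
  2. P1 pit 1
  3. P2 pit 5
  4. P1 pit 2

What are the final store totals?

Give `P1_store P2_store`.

Move 1: P1 pit3 -> P1=[2,5,3,0,3,3](1) P2=[6,2,4,3,3,4](0)
Move 2: P1 pit1 -> P1=[2,0,4,1,4,4](2) P2=[6,2,4,3,3,4](0)
Move 3: P2 pit5 -> P1=[3,1,5,1,4,4](2) P2=[6,2,4,3,3,0](1)
Move 4: P1 pit2 -> P1=[3,1,0,2,5,5](3) P2=[7,2,4,3,3,0](1)

Answer: 3 1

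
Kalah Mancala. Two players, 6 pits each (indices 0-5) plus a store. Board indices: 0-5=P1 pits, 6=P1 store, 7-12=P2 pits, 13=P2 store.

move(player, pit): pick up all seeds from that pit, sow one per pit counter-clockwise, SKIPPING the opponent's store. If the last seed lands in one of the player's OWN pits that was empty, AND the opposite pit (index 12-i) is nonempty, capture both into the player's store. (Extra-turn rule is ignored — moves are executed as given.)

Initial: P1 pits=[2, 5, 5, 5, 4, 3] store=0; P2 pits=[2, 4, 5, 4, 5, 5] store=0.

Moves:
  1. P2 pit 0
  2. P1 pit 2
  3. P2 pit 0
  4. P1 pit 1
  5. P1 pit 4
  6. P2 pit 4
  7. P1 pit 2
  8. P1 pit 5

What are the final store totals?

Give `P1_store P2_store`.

Answer: 12 1

Derivation:
Move 1: P2 pit0 -> P1=[2,5,5,5,4,3](0) P2=[0,5,6,4,5,5](0)
Move 2: P1 pit2 -> P1=[2,5,0,6,5,4](1) P2=[1,5,6,4,5,5](0)
Move 3: P2 pit0 -> P1=[2,5,0,6,5,4](1) P2=[0,6,6,4,5,5](0)
Move 4: P1 pit1 -> P1=[2,0,1,7,6,5](2) P2=[0,6,6,4,5,5](0)
Move 5: P1 pit4 -> P1=[2,0,1,7,0,6](3) P2=[1,7,7,5,5,5](0)
Move 6: P2 pit4 -> P1=[3,1,2,7,0,6](3) P2=[1,7,7,5,0,6](1)
Move 7: P1 pit2 -> P1=[3,1,0,8,0,6](11) P2=[1,0,7,5,0,6](1)
Move 8: P1 pit5 -> P1=[3,1,0,8,0,0](12) P2=[2,1,8,6,1,6](1)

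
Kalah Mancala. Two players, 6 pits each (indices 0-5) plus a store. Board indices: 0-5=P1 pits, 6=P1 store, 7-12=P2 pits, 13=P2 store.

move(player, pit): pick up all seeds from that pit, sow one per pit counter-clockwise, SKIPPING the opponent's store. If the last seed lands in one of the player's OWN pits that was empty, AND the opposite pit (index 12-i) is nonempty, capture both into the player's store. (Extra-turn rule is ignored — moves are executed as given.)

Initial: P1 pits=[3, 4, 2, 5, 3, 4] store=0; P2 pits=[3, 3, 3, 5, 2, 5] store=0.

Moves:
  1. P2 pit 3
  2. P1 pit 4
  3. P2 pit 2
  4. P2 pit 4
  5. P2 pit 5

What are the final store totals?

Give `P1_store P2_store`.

Answer: 1 3

Derivation:
Move 1: P2 pit3 -> P1=[4,5,2,5,3,4](0) P2=[3,3,3,0,3,6](1)
Move 2: P1 pit4 -> P1=[4,5,2,5,0,5](1) P2=[4,3,3,0,3,6](1)
Move 3: P2 pit2 -> P1=[4,5,2,5,0,5](1) P2=[4,3,0,1,4,7](1)
Move 4: P2 pit4 -> P1=[5,6,2,5,0,5](1) P2=[4,3,0,1,0,8](2)
Move 5: P2 pit5 -> P1=[6,7,3,6,1,6](1) P2=[5,3,0,1,0,0](3)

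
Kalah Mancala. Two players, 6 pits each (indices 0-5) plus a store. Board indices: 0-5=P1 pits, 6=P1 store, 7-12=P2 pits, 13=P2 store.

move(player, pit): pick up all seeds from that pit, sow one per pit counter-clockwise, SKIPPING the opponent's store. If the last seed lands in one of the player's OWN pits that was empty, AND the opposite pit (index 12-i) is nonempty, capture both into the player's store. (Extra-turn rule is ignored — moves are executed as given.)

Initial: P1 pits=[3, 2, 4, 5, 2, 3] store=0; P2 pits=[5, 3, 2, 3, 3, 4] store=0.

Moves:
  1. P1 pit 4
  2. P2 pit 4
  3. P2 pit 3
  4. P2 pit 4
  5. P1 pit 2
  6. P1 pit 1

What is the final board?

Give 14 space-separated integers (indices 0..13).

Move 1: P1 pit4 -> P1=[3,2,4,5,0,4](1) P2=[5,3,2,3,3,4](0)
Move 2: P2 pit4 -> P1=[4,2,4,5,0,4](1) P2=[5,3,2,3,0,5](1)
Move 3: P2 pit3 -> P1=[4,2,4,5,0,4](1) P2=[5,3,2,0,1,6](2)
Move 4: P2 pit4 -> P1=[4,2,4,5,0,4](1) P2=[5,3,2,0,0,7](2)
Move 5: P1 pit2 -> P1=[4,2,0,6,1,5](2) P2=[5,3,2,0,0,7](2)
Move 6: P1 pit1 -> P1=[4,0,1,7,1,5](2) P2=[5,3,2,0,0,7](2)

Answer: 4 0 1 7 1 5 2 5 3 2 0 0 7 2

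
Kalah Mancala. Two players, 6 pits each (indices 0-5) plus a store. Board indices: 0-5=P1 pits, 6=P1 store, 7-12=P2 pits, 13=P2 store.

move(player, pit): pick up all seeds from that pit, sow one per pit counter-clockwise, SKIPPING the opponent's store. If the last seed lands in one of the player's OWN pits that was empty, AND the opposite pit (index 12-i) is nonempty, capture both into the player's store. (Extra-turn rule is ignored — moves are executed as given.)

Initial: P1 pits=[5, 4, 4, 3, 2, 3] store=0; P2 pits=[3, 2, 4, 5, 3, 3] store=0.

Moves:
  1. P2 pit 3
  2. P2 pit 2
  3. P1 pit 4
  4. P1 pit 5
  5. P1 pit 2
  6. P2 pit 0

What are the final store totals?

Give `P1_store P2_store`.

Move 1: P2 pit3 -> P1=[6,5,4,3,2,3](0) P2=[3,2,4,0,4,4](1)
Move 2: P2 pit2 -> P1=[6,5,4,3,2,3](0) P2=[3,2,0,1,5,5](2)
Move 3: P1 pit4 -> P1=[6,5,4,3,0,4](1) P2=[3,2,0,1,5,5](2)
Move 4: P1 pit5 -> P1=[6,5,4,3,0,0](2) P2=[4,3,1,1,5,5](2)
Move 5: P1 pit2 -> P1=[6,5,0,4,1,1](3) P2=[4,3,1,1,5,5](2)
Move 6: P2 pit0 -> P1=[6,5,0,4,1,1](3) P2=[0,4,2,2,6,5](2)

Answer: 3 2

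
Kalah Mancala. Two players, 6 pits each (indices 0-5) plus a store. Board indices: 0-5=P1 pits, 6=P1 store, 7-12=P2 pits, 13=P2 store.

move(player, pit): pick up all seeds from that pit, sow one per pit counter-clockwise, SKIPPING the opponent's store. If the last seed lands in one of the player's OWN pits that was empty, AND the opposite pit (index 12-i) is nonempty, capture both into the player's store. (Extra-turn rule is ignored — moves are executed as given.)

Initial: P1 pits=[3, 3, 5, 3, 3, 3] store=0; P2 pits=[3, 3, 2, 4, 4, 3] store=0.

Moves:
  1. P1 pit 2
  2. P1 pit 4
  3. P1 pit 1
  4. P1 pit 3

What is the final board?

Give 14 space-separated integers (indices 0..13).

Move 1: P1 pit2 -> P1=[3,3,0,4,4,4](1) P2=[4,3,2,4,4,3](0)
Move 2: P1 pit4 -> P1=[3,3,0,4,0,5](2) P2=[5,4,2,4,4,3](0)
Move 3: P1 pit1 -> P1=[3,0,1,5,0,5](7) P2=[5,0,2,4,4,3](0)
Move 4: P1 pit3 -> P1=[3,0,1,0,1,6](8) P2=[6,1,2,4,4,3](0)

Answer: 3 0 1 0 1 6 8 6 1 2 4 4 3 0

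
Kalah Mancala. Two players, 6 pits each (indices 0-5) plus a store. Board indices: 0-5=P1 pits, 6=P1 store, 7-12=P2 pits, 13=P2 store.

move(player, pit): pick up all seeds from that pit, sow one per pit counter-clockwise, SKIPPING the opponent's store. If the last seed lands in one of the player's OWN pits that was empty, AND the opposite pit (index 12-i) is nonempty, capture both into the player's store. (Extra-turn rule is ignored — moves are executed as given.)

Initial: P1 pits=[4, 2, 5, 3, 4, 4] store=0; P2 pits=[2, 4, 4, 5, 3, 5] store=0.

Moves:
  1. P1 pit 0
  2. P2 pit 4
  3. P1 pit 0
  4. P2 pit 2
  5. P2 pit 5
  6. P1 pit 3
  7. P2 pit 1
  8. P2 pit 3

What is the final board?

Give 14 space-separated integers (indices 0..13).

Answer: 2 6 8 1 7 6 1 3 0 1 0 3 2 5

Derivation:
Move 1: P1 pit0 -> P1=[0,3,6,4,5,4](0) P2=[2,4,4,5,3,5](0)
Move 2: P2 pit4 -> P1=[1,3,6,4,5,4](0) P2=[2,4,4,5,0,6](1)
Move 3: P1 pit0 -> P1=[0,4,6,4,5,4](0) P2=[2,4,4,5,0,6](1)
Move 4: P2 pit2 -> P1=[0,4,6,4,5,4](0) P2=[2,4,0,6,1,7](2)
Move 5: P2 pit5 -> P1=[1,5,7,5,6,5](0) P2=[2,4,0,6,1,0](3)
Move 6: P1 pit3 -> P1=[1,5,7,0,7,6](1) P2=[3,5,0,6,1,0](3)
Move 7: P2 pit1 -> P1=[1,5,7,0,7,6](1) P2=[3,0,1,7,2,1](4)
Move 8: P2 pit3 -> P1=[2,6,8,1,7,6](1) P2=[3,0,1,0,3,2](5)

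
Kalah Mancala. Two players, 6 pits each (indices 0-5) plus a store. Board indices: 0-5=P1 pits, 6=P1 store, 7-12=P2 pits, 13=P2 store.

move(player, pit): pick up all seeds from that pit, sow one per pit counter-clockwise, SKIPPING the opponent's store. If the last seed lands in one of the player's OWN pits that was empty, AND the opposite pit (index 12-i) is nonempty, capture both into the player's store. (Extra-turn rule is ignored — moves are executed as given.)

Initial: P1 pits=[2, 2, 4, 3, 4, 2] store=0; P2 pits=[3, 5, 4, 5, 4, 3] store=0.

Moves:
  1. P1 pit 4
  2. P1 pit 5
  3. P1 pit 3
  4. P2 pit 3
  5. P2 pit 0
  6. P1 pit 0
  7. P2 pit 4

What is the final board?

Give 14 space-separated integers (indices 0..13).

Move 1: P1 pit4 -> P1=[2,2,4,3,0,3](1) P2=[4,6,4,5,4,3](0)
Move 2: P1 pit5 -> P1=[2,2,4,3,0,0](2) P2=[5,7,4,5,4,3](0)
Move 3: P1 pit3 -> P1=[2,2,4,0,1,1](3) P2=[5,7,4,5,4,3](0)
Move 4: P2 pit3 -> P1=[3,3,4,0,1,1](3) P2=[5,7,4,0,5,4](1)
Move 5: P2 pit0 -> P1=[3,3,4,0,1,1](3) P2=[0,8,5,1,6,5](1)
Move 6: P1 pit0 -> P1=[0,4,5,0,1,1](9) P2=[0,8,0,1,6,5](1)
Move 7: P2 pit4 -> P1=[1,5,6,1,1,1](9) P2=[0,8,0,1,0,6](2)

Answer: 1 5 6 1 1 1 9 0 8 0 1 0 6 2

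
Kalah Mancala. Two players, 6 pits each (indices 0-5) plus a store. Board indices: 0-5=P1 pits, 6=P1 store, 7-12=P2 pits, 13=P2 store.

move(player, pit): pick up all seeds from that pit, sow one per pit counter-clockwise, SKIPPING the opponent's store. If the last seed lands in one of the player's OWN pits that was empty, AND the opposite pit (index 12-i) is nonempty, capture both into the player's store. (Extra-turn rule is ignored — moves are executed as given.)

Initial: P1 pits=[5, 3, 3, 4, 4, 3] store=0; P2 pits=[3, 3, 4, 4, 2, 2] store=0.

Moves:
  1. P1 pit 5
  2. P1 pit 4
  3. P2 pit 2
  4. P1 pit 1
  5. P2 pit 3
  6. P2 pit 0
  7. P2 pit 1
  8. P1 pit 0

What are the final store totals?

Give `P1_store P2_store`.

Move 1: P1 pit5 -> P1=[5,3,3,4,4,0](1) P2=[4,4,4,4,2,2](0)
Move 2: P1 pit4 -> P1=[5,3,3,4,0,1](2) P2=[5,5,4,4,2,2](0)
Move 3: P2 pit2 -> P1=[5,3,3,4,0,1](2) P2=[5,5,0,5,3,3](1)
Move 4: P1 pit1 -> P1=[5,0,4,5,0,1](8) P2=[5,0,0,5,3,3](1)
Move 5: P2 pit3 -> P1=[6,1,4,5,0,1](8) P2=[5,0,0,0,4,4](2)
Move 6: P2 pit0 -> P1=[6,1,4,5,0,1](8) P2=[0,1,1,1,5,5](2)
Move 7: P2 pit1 -> P1=[6,1,4,5,0,1](8) P2=[0,0,2,1,5,5](2)
Move 8: P1 pit0 -> P1=[0,2,5,6,1,2](9) P2=[0,0,2,1,5,5](2)

Answer: 9 2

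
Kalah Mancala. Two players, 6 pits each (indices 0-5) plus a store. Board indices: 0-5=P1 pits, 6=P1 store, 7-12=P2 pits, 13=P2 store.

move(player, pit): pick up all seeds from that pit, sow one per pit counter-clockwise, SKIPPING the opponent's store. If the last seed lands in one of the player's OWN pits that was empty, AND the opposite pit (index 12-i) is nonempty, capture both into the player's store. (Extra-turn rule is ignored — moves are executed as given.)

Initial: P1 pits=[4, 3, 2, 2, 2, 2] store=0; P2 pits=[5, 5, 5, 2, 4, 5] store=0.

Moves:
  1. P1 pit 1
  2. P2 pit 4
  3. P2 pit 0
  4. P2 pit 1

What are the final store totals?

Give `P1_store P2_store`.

Answer: 0 2

Derivation:
Move 1: P1 pit1 -> P1=[4,0,3,3,3,2](0) P2=[5,5,5,2,4,5](0)
Move 2: P2 pit4 -> P1=[5,1,3,3,3,2](0) P2=[5,5,5,2,0,6](1)
Move 3: P2 pit0 -> P1=[5,1,3,3,3,2](0) P2=[0,6,6,3,1,7](1)
Move 4: P2 pit1 -> P1=[6,1,3,3,3,2](0) P2=[0,0,7,4,2,8](2)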